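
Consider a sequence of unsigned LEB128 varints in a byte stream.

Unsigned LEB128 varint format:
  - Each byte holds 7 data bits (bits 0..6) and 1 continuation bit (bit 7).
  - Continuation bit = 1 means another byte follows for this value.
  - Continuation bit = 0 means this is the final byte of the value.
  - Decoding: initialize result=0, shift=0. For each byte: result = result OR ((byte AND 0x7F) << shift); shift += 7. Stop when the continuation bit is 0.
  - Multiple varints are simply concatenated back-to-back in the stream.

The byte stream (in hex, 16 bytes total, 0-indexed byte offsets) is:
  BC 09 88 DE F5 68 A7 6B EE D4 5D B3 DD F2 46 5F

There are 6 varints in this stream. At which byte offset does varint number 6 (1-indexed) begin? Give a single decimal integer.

Answer: 15

Derivation:
  byte[0]=0xBC cont=1 payload=0x3C=60: acc |= 60<<0 -> acc=60 shift=7
  byte[1]=0x09 cont=0 payload=0x09=9: acc |= 9<<7 -> acc=1212 shift=14 [end]
Varint 1: bytes[0:2] = BC 09 -> value 1212 (2 byte(s))
  byte[2]=0x88 cont=1 payload=0x08=8: acc |= 8<<0 -> acc=8 shift=7
  byte[3]=0xDE cont=1 payload=0x5E=94: acc |= 94<<7 -> acc=12040 shift=14
  byte[4]=0xF5 cont=1 payload=0x75=117: acc |= 117<<14 -> acc=1928968 shift=21
  byte[5]=0x68 cont=0 payload=0x68=104: acc |= 104<<21 -> acc=220032776 shift=28 [end]
Varint 2: bytes[2:6] = 88 DE F5 68 -> value 220032776 (4 byte(s))
  byte[6]=0xA7 cont=1 payload=0x27=39: acc |= 39<<0 -> acc=39 shift=7
  byte[7]=0x6B cont=0 payload=0x6B=107: acc |= 107<<7 -> acc=13735 shift=14 [end]
Varint 3: bytes[6:8] = A7 6B -> value 13735 (2 byte(s))
  byte[8]=0xEE cont=1 payload=0x6E=110: acc |= 110<<0 -> acc=110 shift=7
  byte[9]=0xD4 cont=1 payload=0x54=84: acc |= 84<<7 -> acc=10862 shift=14
  byte[10]=0x5D cont=0 payload=0x5D=93: acc |= 93<<14 -> acc=1534574 shift=21 [end]
Varint 4: bytes[8:11] = EE D4 5D -> value 1534574 (3 byte(s))
  byte[11]=0xB3 cont=1 payload=0x33=51: acc |= 51<<0 -> acc=51 shift=7
  byte[12]=0xDD cont=1 payload=0x5D=93: acc |= 93<<7 -> acc=11955 shift=14
  byte[13]=0xF2 cont=1 payload=0x72=114: acc |= 114<<14 -> acc=1879731 shift=21
  byte[14]=0x46 cont=0 payload=0x46=70: acc |= 70<<21 -> acc=148680371 shift=28 [end]
Varint 5: bytes[11:15] = B3 DD F2 46 -> value 148680371 (4 byte(s))
  byte[15]=0x5F cont=0 payload=0x5F=95: acc |= 95<<0 -> acc=95 shift=7 [end]
Varint 6: bytes[15:16] = 5F -> value 95 (1 byte(s))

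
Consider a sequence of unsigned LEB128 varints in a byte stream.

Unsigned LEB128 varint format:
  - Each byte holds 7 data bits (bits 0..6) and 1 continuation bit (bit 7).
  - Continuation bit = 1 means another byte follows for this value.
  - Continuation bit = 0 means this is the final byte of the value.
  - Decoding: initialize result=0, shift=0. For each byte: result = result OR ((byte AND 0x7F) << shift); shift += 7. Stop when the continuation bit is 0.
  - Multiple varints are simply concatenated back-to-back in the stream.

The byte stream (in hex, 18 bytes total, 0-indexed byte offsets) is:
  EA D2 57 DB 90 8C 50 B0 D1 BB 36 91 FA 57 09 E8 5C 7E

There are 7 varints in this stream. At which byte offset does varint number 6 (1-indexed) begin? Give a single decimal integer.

Answer: 15

Derivation:
  byte[0]=0xEA cont=1 payload=0x6A=106: acc |= 106<<0 -> acc=106 shift=7
  byte[1]=0xD2 cont=1 payload=0x52=82: acc |= 82<<7 -> acc=10602 shift=14
  byte[2]=0x57 cont=0 payload=0x57=87: acc |= 87<<14 -> acc=1436010 shift=21 [end]
Varint 1: bytes[0:3] = EA D2 57 -> value 1436010 (3 byte(s))
  byte[3]=0xDB cont=1 payload=0x5B=91: acc |= 91<<0 -> acc=91 shift=7
  byte[4]=0x90 cont=1 payload=0x10=16: acc |= 16<<7 -> acc=2139 shift=14
  byte[5]=0x8C cont=1 payload=0x0C=12: acc |= 12<<14 -> acc=198747 shift=21
  byte[6]=0x50 cont=0 payload=0x50=80: acc |= 80<<21 -> acc=167970907 shift=28 [end]
Varint 2: bytes[3:7] = DB 90 8C 50 -> value 167970907 (4 byte(s))
  byte[7]=0xB0 cont=1 payload=0x30=48: acc |= 48<<0 -> acc=48 shift=7
  byte[8]=0xD1 cont=1 payload=0x51=81: acc |= 81<<7 -> acc=10416 shift=14
  byte[9]=0xBB cont=1 payload=0x3B=59: acc |= 59<<14 -> acc=977072 shift=21
  byte[10]=0x36 cont=0 payload=0x36=54: acc |= 54<<21 -> acc=114223280 shift=28 [end]
Varint 3: bytes[7:11] = B0 D1 BB 36 -> value 114223280 (4 byte(s))
  byte[11]=0x91 cont=1 payload=0x11=17: acc |= 17<<0 -> acc=17 shift=7
  byte[12]=0xFA cont=1 payload=0x7A=122: acc |= 122<<7 -> acc=15633 shift=14
  byte[13]=0x57 cont=0 payload=0x57=87: acc |= 87<<14 -> acc=1441041 shift=21 [end]
Varint 4: bytes[11:14] = 91 FA 57 -> value 1441041 (3 byte(s))
  byte[14]=0x09 cont=0 payload=0x09=9: acc |= 9<<0 -> acc=9 shift=7 [end]
Varint 5: bytes[14:15] = 09 -> value 9 (1 byte(s))
  byte[15]=0xE8 cont=1 payload=0x68=104: acc |= 104<<0 -> acc=104 shift=7
  byte[16]=0x5C cont=0 payload=0x5C=92: acc |= 92<<7 -> acc=11880 shift=14 [end]
Varint 6: bytes[15:17] = E8 5C -> value 11880 (2 byte(s))
  byte[17]=0x7E cont=0 payload=0x7E=126: acc |= 126<<0 -> acc=126 shift=7 [end]
Varint 7: bytes[17:18] = 7E -> value 126 (1 byte(s))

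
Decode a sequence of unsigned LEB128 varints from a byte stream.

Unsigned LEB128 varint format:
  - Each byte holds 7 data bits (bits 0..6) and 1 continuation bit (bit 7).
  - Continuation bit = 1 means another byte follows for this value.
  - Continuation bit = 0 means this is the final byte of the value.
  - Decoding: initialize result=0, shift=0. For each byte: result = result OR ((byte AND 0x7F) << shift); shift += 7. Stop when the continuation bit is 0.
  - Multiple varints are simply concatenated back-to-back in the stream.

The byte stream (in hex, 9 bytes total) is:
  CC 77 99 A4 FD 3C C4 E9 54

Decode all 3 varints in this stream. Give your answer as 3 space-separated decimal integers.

Answer: 15308 127881753 1389764

Derivation:
  byte[0]=0xCC cont=1 payload=0x4C=76: acc |= 76<<0 -> acc=76 shift=7
  byte[1]=0x77 cont=0 payload=0x77=119: acc |= 119<<7 -> acc=15308 shift=14 [end]
Varint 1: bytes[0:2] = CC 77 -> value 15308 (2 byte(s))
  byte[2]=0x99 cont=1 payload=0x19=25: acc |= 25<<0 -> acc=25 shift=7
  byte[3]=0xA4 cont=1 payload=0x24=36: acc |= 36<<7 -> acc=4633 shift=14
  byte[4]=0xFD cont=1 payload=0x7D=125: acc |= 125<<14 -> acc=2052633 shift=21
  byte[5]=0x3C cont=0 payload=0x3C=60: acc |= 60<<21 -> acc=127881753 shift=28 [end]
Varint 2: bytes[2:6] = 99 A4 FD 3C -> value 127881753 (4 byte(s))
  byte[6]=0xC4 cont=1 payload=0x44=68: acc |= 68<<0 -> acc=68 shift=7
  byte[7]=0xE9 cont=1 payload=0x69=105: acc |= 105<<7 -> acc=13508 shift=14
  byte[8]=0x54 cont=0 payload=0x54=84: acc |= 84<<14 -> acc=1389764 shift=21 [end]
Varint 3: bytes[6:9] = C4 E9 54 -> value 1389764 (3 byte(s))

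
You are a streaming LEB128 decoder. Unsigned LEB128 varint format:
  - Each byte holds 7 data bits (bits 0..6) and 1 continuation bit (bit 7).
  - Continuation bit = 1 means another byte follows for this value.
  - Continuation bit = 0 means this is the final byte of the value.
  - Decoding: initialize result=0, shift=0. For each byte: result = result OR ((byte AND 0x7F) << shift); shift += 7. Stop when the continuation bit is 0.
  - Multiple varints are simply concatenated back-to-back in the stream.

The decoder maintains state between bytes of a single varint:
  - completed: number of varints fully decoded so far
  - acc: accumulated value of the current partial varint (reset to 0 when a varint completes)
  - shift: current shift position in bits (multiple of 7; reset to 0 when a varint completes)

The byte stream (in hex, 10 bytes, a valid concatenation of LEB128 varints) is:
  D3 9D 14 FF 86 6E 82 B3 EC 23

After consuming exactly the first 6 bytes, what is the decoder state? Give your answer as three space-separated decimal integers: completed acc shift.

byte[0]=0xD3 cont=1 payload=0x53: acc |= 83<<0 -> completed=0 acc=83 shift=7
byte[1]=0x9D cont=1 payload=0x1D: acc |= 29<<7 -> completed=0 acc=3795 shift=14
byte[2]=0x14 cont=0 payload=0x14: varint #1 complete (value=331475); reset -> completed=1 acc=0 shift=0
byte[3]=0xFF cont=1 payload=0x7F: acc |= 127<<0 -> completed=1 acc=127 shift=7
byte[4]=0x86 cont=1 payload=0x06: acc |= 6<<7 -> completed=1 acc=895 shift=14
byte[5]=0x6E cont=0 payload=0x6E: varint #2 complete (value=1803135); reset -> completed=2 acc=0 shift=0

Answer: 2 0 0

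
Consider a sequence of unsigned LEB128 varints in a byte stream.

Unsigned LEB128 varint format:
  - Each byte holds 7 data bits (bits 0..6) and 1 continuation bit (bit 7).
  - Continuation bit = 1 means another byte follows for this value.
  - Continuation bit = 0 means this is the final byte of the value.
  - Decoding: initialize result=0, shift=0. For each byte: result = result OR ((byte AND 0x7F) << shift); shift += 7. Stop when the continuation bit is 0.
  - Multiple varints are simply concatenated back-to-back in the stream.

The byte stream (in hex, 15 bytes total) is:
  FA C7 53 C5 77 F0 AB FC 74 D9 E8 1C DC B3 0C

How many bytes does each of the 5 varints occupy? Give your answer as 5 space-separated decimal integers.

  byte[0]=0xFA cont=1 payload=0x7A=122: acc |= 122<<0 -> acc=122 shift=7
  byte[1]=0xC7 cont=1 payload=0x47=71: acc |= 71<<7 -> acc=9210 shift=14
  byte[2]=0x53 cont=0 payload=0x53=83: acc |= 83<<14 -> acc=1369082 shift=21 [end]
Varint 1: bytes[0:3] = FA C7 53 -> value 1369082 (3 byte(s))
  byte[3]=0xC5 cont=1 payload=0x45=69: acc |= 69<<0 -> acc=69 shift=7
  byte[4]=0x77 cont=0 payload=0x77=119: acc |= 119<<7 -> acc=15301 shift=14 [end]
Varint 2: bytes[3:5] = C5 77 -> value 15301 (2 byte(s))
  byte[5]=0xF0 cont=1 payload=0x70=112: acc |= 112<<0 -> acc=112 shift=7
  byte[6]=0xAB cont=1 payload=0x2B=43: acc |= 43<<7 -> acc=5616 shift=14
  byte[7]=0xFC cont=1 payload=0x7C=124: acc |= 124<<14 -> acc=2037232 shift=21
  byte[8]=0x74 cont=0 payload=0x74=116: acc |= 116<<21 -> acc=245306864 shift=28 [end]
Varint 3: bytes[5:9] = F0 AB FC 74 -> value 245306864 (4 byte(s))
  byte[9]=0xD9 cont=1 payload=0x59=89: acc |= 89<<0 -> acc=89 shift=7
  byte[10]=0xE8 cont=1 payload=0x68=104: acc |= 104<<7 -> acc=13401 shift=14
  byte[11]=0x1C cont=0 payload=0x1C=28: acc |= 28<<14 -> acc=472153 shift=21 [end]
Varint 4: bytes[9:12] = D9 E8 1C -> value 472153 (3 byte(s))
  byte[12]=0xDC cont=1 payload=0x5C=92: acc |= 92<<0 -> acc=92 shift=7
  byte[13]=0xB3 cont=1 payload=0x33=51: acc |= 51<<7 -> acc=6620 shift=14
  byte[14]=0x0C cont=0 payload=0x0C=12: acc |= 12<<14 -> acc=203228 shift=21 [end]
Varint 5: bytes[12:15] = DC B3 0C -> value 203228 (3 byte(s))

Answer: 3 2 4 3 3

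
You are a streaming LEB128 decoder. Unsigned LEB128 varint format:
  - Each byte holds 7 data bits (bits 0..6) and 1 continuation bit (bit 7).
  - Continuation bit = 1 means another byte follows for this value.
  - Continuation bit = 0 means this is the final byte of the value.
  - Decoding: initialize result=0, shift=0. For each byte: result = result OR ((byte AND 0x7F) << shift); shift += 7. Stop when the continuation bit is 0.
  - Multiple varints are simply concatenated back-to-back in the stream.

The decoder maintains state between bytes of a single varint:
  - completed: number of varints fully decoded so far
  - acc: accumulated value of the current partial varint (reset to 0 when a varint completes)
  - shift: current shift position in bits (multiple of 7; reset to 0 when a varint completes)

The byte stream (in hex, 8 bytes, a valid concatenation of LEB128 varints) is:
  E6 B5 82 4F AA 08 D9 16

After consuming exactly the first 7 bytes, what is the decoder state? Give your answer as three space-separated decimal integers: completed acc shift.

byte[0]=0xE6 cont=1 payload=0x66: acc |= 102<<0 -> completed=0 acc=102 shift=7
byte[1]=0xB5 cont=1 payload=0x35: acc |= 53<<7 -> completed=0 acc=6886 shift=14
byte[2]=0x82 cont=1 payload=0x02: acc |= 2<<14 -> completed=0 acc=39654 shift=21
byte[3]=0x4F cont=0 payload=0x4F: varint #1 complete (value=165714662); reset -> completed=1 acc=0 shift=0
byte[4]=0xAA cont=1 payload=0x2A: acc |= 42<<0 -> completed=1 acc=42 shift=7
byte[5]=0x08 cont=0 payload=0x08: varint #2 complete (value=1066); reset -> completed=2 acc=0 shift=0
byte[6]=0xD9 cont=1 payload=0x59: acc |= 89<<0 -> completed=2 acc=89 shift=7

Answer: 2 89 7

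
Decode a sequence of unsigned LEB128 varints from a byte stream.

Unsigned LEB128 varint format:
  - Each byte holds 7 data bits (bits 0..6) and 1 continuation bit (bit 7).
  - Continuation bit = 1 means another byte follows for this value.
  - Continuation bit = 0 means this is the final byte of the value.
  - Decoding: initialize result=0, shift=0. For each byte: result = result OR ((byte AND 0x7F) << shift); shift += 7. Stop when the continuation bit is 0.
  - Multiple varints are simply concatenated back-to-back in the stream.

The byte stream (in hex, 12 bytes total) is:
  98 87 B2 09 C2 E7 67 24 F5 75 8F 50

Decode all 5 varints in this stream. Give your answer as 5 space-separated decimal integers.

Answer: 19694488 1700802 36 15093 10255

Derivation:
  byte[0]=0x98 cont=1 payload=0x18=24: acc |= 24<<0 -> acc=24 shift=7
  byte[1]=0x87 cont=1 payload=0x07=7: acc |= 7<<7 -> acc=920 shift=14
  byte[2]=0xB2 cont=1 payload=0x32=50: acc |= 50<<14 -> acc=820120 shift=21
  byte[3]=0x09 cont=0 payload=0x09=9: acc |= 9<<21 -> acc=19694488 shift=28 [end]
Varint 1: bytes[0:4] = 98 87 B2 09 -> value 19694488 (4 byte(s))
  byte[4]=0xC2 cont=1 payload=0x42=66: acc |= 66<<0 -> acc=66 shift=7
  byte[5]=0xE7 cont=1 payload=0x67=103: acc |= 103<<7 -> acc=13250 shift=14
  byte[6]=0x67 cont=0 payload=0x67=103: acc |= 103<<14 -> acc=1700802 shift=21 [end]
Varint 2: bytes[4:7] = C2 E7 67 -> value 1700802 (3 byte(s))
  byte[7]=0x24 cont=0 payload=0x24=36: acc |= 36<<0 -> acc=36 shift=7 [end]
Varint 3: bytes[7:8] = 24 -> value 36 (1 byte(s))
  byte[8]=0xF5 cont=1 payload=0x75=117: acc |= 117<<0 -> acc=117 shift=7
  byte[9]=0x75 cont=0 payload=0x75=117: acc |= 117<<7 -> acc=15093 shift=14 [end]
Varint 4: bytes[8:10] = F5 75 -> value 15093 (2 byte(s))
  byte[10]=0x8F cont=1 payload=0x0F=15: acc |= 15<<0 -> acc=15 shift=7
  byte[11]=0x50 cont=0 payload=0x50=80: acc |= 80<<7 -> acc=10255 shift=14 [end]
Varint 5: bytes[10:12] = 8F 50 -> value 10255 (2 byte(s))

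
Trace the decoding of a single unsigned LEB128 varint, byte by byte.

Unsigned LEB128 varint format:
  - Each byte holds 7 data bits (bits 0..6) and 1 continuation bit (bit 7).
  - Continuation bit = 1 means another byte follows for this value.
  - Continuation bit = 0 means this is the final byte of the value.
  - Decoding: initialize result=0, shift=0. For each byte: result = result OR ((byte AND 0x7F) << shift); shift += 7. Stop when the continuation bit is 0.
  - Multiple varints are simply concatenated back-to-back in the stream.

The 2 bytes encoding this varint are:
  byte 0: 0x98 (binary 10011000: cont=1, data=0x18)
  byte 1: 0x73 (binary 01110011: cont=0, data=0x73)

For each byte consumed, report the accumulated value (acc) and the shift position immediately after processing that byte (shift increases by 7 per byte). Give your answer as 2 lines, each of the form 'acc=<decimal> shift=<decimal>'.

byte 0=0x98: payload=0x18=24, contrib = 24<<0 = 24; acc -> 24, shift -> 7
byte 1=0x73: payload=0x73=115, contrib = 115<<7 = 14720; acc -> 14744, shift -> 14

Answer: acc=24 shift=7
acc=14744 shift=14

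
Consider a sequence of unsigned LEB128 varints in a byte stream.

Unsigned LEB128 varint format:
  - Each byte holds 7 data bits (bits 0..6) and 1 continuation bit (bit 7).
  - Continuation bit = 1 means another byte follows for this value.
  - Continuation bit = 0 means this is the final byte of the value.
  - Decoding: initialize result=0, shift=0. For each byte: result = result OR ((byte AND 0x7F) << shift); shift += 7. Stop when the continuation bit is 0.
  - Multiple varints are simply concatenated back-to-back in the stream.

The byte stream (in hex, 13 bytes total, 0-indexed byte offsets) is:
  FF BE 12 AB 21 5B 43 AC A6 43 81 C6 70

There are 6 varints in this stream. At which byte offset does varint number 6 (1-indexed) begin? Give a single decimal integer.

  byte[0]=0xFF cont=1 payload=0x7F=127: acc |= 127<<0 -> acc=127 shift=7
  byte[1]=0xBE cont=1 payload=0x3E=62: acc |= 62<<7 -> acc=8063 shift=14
  byte[2]=0x12 cont=0 payload=0x12=18: acc |= 18<<14 -> acc=302975 shift=21 [end]
Varint 1: bytes[0:3] = FF BE 12 -> value 302975 (3 byte(s))
  byte[3]=0xAB cont=1 payload=0x2B=43: acc |= 43<<0 -> acc=43 shift=7
  byte[4]=0x21 cont=0 payload=0x21=33: acc |= 33<<7 -> acc=4267 shift=14 [end]
Varint 2: bytes[3:5] = AB 21 -> value 4267 (2 byte(s))
  byte[5]=0x5B cont=0 payload=0x5B=91: acc |= 91<<0 -> acc=91 shift=7 [end]
Varint 3: bytes[5:6] = 5B -> value 91 (1 byte(s))
  byte[6]=0x43 cont=0 payload=0x43=67: acc |= 67<<0 -> acc=67 shift=7 [end]
Varint 4: bytes[6:7] = 43 -> value 67 (1 byte(s))
  byte[7]=0xAC cont=1 payload=0x2C=44: acc |= 44<<0 -> acc=44 shift=7
  byte[8]=0xA6 cont=1 payload=0x26=38: acc |= 38<<7 -> acc=4908 shift=14
  byte[9]=0x43 cont=0 payload=0x43=67: acc |= 67<<14 -> acc=1102636 shift=21 [end]
Varint 5: bytes[7:10] = AC A6 43 -> value 1102636 (3 byte(s))
  byte[10]=0x81 cont=1 payload=0x01=1: acc |= 1<<0 -> acc=1 shift=7
  byte[11]=0xC6 cont=1 payload=0x46=70: acc |= 70<<7 -> acc=8961 shift=14
  byte[12]=0x70 cont=0 payload=0x70=112: acc |= 112<<14 -> acc=1843969 shift=21 [end]
Varint 6: bytes[10:13] = 81 C6 70 -> value 1843969 (3 byte(s))

Answer: 10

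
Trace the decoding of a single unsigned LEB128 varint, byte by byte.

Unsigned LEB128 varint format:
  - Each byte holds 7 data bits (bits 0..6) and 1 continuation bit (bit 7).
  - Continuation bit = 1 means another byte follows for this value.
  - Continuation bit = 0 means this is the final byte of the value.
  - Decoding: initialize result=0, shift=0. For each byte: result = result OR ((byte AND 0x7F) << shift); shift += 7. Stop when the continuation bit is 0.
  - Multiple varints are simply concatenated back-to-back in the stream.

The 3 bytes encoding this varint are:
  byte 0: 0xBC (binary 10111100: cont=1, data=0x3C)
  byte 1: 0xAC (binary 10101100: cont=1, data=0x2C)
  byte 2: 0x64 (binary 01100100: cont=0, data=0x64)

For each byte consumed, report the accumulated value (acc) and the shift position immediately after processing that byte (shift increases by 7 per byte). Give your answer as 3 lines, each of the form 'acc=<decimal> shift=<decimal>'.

Answer: acc=60 shift=7
acc=5692 shift=14
acc=1644092 shift=21

Derivation:
byte 0=0xBC: payload=0x3C=60, contrib = 60<<0 = 60; acc -> 60, shift -> 7
byte 1=0xAC: payload=0x2C=44, contrib = 44<<7 = 5632; acc -> 5692, shift -> 14
byte 2=0x64: payload=0x64=100, contrib = 100<<14 = 1638400; acc -> 1644092, shift -> 21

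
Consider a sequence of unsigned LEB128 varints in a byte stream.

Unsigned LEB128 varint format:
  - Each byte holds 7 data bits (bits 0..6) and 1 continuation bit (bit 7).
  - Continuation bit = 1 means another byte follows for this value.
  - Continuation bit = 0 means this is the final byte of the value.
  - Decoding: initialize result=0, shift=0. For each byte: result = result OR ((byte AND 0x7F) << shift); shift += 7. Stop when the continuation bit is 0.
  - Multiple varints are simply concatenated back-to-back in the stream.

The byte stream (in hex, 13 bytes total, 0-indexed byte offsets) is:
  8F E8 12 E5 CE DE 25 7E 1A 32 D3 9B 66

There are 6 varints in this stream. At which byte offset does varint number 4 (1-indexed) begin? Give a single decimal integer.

  byte[0]=0x8F cont=1 payload=0x0F=15: acc |= 15<<0 -> acc=15 shift=7
  byte[1]=0xE8 cont=1 payload=0x68=104: acc |= 104<<7 -> acc=13327 shift=14
  byte[2]=0x12 cont=0 payload=0x12=18: acc |= 18<<14 -> acc=308239 shift=21 [end]
Varint 1: bytes[0:3] = 8F E8 12 -> value 308239 (3 byte(s))
  byte[3]=0xE5 cont=1 payload=0x65=101: acc |= 101<<0 -> acc=101 shift=7
  byte[4]=0xCE cont=1 payload=0x4E=78: acc |= 78<<7 -> acc=10085 shift=14
  byte[5]=0xDE cont=1 payload=0x5E=94: acc |= 94<<14 -> acc=1550181 shift=21
  byte[6]=0x25 cont=0 payload=0x25=37: acc |= 37<<21 -> acc=79144805 shift=28 [end]
Varint 2: bytes[3:7] = E5 CE DE 25 -> value 79144805 (4 byte(s))
  byte[7]=0x7E cont=0 payload=0x7E=126: acc |= 126<<0 -> acc=126 shift=7 [end]
Varint 3: bytes[7:8] = 7E -> value 126 (1 byte(s))
  byte[8]=0x1A cont=0 payload=0x1A=26: acc |= 26<<0 -> acc=26 shift=7 [end]
Varint 4: bytes[8:9] = 1A -> value 26 (1 byte(s))
  byte[9]=0x32 cont=0 payload=0x32=50: acc |= 50<<0 -> acc=50 shift=7 [end]
Varint 5: bytes[9:10] = 32 -> value 50 (1 byte(s))
  byte[10]=0xD3 cont=1 payload=0x53=83: acc |= 83<<0 -> acc=83 shift=7
  byte[11]=0x9B cont=1 payload=0x1B=27: acc |= 27<<7 -> acc=3539 shift=14
  byte[12]=0x66 cont=0 payload=0x66=102: acc |= 102<<14 -> acc=1674707 shift=21 [end]
Varint 6: bytes[10:13] = D3 9B 66 -> value 1674707 (3 byte(s))

Answer: 8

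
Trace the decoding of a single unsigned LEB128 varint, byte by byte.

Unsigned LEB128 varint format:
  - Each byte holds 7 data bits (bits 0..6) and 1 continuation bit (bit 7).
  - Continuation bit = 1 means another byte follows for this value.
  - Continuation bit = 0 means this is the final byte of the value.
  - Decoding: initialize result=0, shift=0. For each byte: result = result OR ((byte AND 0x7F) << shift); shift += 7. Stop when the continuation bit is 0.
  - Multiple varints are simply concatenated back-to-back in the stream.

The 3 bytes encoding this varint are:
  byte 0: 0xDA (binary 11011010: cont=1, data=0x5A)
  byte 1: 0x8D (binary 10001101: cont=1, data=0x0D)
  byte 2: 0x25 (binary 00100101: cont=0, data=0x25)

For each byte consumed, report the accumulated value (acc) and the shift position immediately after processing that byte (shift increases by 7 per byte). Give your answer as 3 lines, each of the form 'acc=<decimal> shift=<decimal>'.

Answer: acc=90 shift=7
acc=1754 shift=14
acc=607962 shift=21

Derivation:
byte 0=0xDA: payload=0x5A=90, contrib = 90<<0 = 90; acc -> 90, shift -> 7
byte 1=0x8D: payload=0x0D=13, contrib = 13<<7 = 1664; acc -> 1754, shift -> 14
byte 2=0x25: payload=0x25=37, contrib = 37<<14 = 606208; acc -> 607962, shift -> 21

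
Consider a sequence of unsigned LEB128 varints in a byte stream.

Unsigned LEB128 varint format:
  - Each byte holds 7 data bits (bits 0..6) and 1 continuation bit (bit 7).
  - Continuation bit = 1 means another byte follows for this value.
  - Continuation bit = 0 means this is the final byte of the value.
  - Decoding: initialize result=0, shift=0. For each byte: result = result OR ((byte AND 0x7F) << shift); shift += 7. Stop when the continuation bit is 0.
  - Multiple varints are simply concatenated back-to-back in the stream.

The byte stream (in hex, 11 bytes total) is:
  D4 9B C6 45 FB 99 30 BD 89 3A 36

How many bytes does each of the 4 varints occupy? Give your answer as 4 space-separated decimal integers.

  byte[0]=0xD4 cont=1 payload=0x54=84: acc |= 84<<0 -> acc=84 shift=7
  byte[1]=0x9B cont=1 payload=0x1B=27: acc |= 27<<7 -> acc=3540 shift=14
  byte[2]=0xC6 cont=1 payload=0x46=70: acc |= 70<<14 -> acc=1150420 shift=21
  byte[3]=0x45 cont=0 payload=0x45=69: acc |= 69<<21 -> acc=145853908 shift=28 [end]
Varint 1: bytes[0:4] = D4 9B C6 45 -> value 145853908 (4 byte(s))
  byte[4]=0xFB cont=1 payload=0x7B=123: acc |= 123<<0 -> acc=123 shift=7
  byte[5]=0x99 cont=1 payload=0x19=25: acc |= 25<<7 -> acc=3323 shift=14
  byte[6]=0x30 cont=0 payload=0x30=48: acc |= 48<<14 -> acc=789755 shift=21 [end]
Varint 2: bytes[4:7] = FB 99 30 -> value 789755 (3 byte(s))
  byte[7]=0xBD cont=1 payload=0x3D=61: acc |= 61<<0 -> acc=61 shift=7
  byte[8]=0x89 cont=1 payload=0x09=9: acc |= 9<<7 -> acc=1213 shift=14
  byte[9]=0x3A cont=0 payload=0x3A=58: acc |= 58<<14 -> acc=951485 shift=21 [end]
Varint 3: bytes[7:10] = BD 89 3A -> value 951485 (3 byte(s))
  byte[10]=0x36 cont=0 payload=0x36=54: acc |= 54<<0 -> acc=54 shift=7 [end]
Varint 4: bytes[10:11] = 36 -> value 54 (1 byte(s))

Answer: 4 3 3 1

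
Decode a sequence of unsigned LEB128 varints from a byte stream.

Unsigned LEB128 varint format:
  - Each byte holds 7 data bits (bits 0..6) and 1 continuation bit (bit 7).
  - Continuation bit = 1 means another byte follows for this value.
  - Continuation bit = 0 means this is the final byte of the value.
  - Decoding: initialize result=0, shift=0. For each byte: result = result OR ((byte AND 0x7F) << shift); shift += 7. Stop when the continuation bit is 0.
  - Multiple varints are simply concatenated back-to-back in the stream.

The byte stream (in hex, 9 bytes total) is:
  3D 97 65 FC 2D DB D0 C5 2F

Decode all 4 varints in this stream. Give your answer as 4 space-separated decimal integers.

Answer: 61 12951 5884 99706971

Derivation:
  byte[0]=0x3D cont=0 payload=0x3D=61: acc |= 61<<0 -> acc=61 shift=7 [end]
Varint 1: bytes[0:1] = 3D -> value 61 (1 byte(s))
  byte[1]=0x97 cont=1 payload=0x17=23: acc |= 23<<0 -> acc=23 shift=7
  byte[2]=0x65 cont=0 payload=0x65=101: acc |= 101<<7 -> acc=12951 shift=14 [end]
Varint 2: bytes[1:3] = 97 65 -> value 12951 (2 byte(s))
  byte[3]=0xFC cont=1 payload=0x7C=124: acc |= 124<<0 -> acc=124 shift=7
  byte[4]=0x2D cont=0 payload=0x2D=45: acc |= 45<<7 -> acc=5884 shift=14 [end]
Varint 3: bytes[3:5] = FC 2D -> value 5884 (2 byte(s))
  byte[5]=0xDB cont=1 payload=0x5B=91: acc |= 91<<0 -> acc=91 shift=7
  byte[6]=0xD0 cont=1 payload=0x50=80: acc |= 80<<7 -> acc=10331 shift=14
  byte[7]=0xC5 cont=1 payload=0x45=69: acc |= 69<<14 -> acc=1140827 shift=21
  byte[8]=0x2F cont=0 payload=0x2F=47: acc |= 47<<21 -> acc=99706971 shift=28 [end]
Varint 4: bytes[5:9] = DB D0 C5 2F -> value 99706971 (4 byte(s))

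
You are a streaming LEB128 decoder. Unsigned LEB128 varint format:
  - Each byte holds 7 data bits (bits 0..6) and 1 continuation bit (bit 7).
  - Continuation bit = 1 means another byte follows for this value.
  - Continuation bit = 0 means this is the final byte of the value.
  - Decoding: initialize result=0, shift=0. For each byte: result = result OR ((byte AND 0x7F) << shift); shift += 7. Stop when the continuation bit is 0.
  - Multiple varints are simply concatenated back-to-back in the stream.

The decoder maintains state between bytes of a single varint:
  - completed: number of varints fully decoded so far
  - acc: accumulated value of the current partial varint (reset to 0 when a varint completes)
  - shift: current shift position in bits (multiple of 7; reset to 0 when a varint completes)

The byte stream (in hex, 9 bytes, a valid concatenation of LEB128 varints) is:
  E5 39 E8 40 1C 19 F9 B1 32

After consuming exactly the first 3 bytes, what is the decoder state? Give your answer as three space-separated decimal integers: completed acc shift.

Answer: 1 104 7

Derivation:
byte[0]=0xE5 cont=1 payload=0x65: acc |= 101<<0 -> completed=0 acc=101 shift=7
byte[1]=0x39 cont=0 payload=0x39: varint #1 complete (value=7397); reset -> completed=1 acc=0 shift=0
byte[2]=0xE8 cont=1 payload=0x68: acc |= 104<<0 -> completed=1 acc=104 shift=7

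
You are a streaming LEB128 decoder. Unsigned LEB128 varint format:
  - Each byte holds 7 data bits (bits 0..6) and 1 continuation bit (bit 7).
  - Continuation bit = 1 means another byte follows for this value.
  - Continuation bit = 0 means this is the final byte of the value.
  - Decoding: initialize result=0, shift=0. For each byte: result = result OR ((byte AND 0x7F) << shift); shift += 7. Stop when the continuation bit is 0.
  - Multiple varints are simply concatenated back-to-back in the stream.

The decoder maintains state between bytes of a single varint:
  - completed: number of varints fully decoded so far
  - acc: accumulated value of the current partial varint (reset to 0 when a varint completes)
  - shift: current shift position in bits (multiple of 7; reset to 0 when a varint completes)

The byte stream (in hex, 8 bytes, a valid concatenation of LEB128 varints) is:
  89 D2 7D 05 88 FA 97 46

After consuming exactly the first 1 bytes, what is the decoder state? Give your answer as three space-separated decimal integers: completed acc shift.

byte[0]=0x89 cont=1 payload=0x09: acc |= 9<<0 -> completed=0 acc=9 shift=7

Answer: 0 9 7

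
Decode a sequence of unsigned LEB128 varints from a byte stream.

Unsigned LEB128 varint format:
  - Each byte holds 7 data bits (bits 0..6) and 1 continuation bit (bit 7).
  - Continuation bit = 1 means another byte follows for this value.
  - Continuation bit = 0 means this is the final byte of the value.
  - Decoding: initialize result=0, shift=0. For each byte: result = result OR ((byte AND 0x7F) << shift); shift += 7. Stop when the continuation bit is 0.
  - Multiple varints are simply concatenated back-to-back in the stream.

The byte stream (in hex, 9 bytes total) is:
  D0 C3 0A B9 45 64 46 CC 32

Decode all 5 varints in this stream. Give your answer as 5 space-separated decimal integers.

  byte[0]=0xD0 cont=1 payload=0x50=80: acc |= 80<<0 -> acc=80 shift=7
  byte[1]=0xC3 cont=1 payload=0x43=67: acc |= 67<<7 -> acc=8656 shift=14
  byte[2]=0x0A cont=0 payload=0x0A=10: acc |= 10<<14 -> acc=172496 shift=21 [end]
Varint 1: bytes[0:3] = D0 C3 0A -> value 172496 (3 byte(s))
  byte[3]=0xB9 cont=1 payload=0x39=57: acc |= 57<<0 -> acc=57 shift=7
  byte[4]=0x45 cont=0 payload=0x45=69: acc |= 69<<7 -> acc=8889 shift=14 [end]
Varint 2: bytes[3:5] = B9 45 -> value 8889 (2 byte(s))
  byte[5]=0x64 cont=0 payload=0x64=100: acc |= 100<<0 -> acc=100 shift=7 [end]
Varint 3: bytes[5:6] = 64 -> value 100 (1 byte(s))
  byte[6]=0x46 cont=0 payload=0x46=70: acc |= 70<<0 -> acc=70 shift=7 [end]
Varint 4: bytes[6:7] = 46 -> value 70 (1 byte(s))
  byte[7]=0xCC cont=1 payload=0x4C=76: acc |= 76<<0 -> acc=76 shift=7
  byte[8]=0x32 cont=0 payload=0x32=50: acc |= 50<<7 -> acc=6476 shift=14 [end]
Varint 5: bytes[7:9] = CC 32 -> value 6476 (2 byte(s))

Answer: 172496 8889 100 70 6476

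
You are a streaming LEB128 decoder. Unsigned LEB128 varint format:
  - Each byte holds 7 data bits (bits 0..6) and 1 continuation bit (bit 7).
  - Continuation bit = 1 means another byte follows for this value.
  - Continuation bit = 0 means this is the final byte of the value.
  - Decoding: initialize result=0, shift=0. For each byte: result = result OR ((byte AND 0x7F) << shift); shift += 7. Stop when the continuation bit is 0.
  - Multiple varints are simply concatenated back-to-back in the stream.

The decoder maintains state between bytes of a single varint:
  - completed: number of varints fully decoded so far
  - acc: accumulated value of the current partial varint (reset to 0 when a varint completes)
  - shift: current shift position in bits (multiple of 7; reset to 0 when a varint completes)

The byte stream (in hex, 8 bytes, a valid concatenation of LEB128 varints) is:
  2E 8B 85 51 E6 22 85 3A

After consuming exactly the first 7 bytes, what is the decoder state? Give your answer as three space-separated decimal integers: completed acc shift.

Answer: 3 5 7

Derivation:
byte[0]=0x2E cont=0 payload=0x2E: varint #1 complete (value=46); reset -> completed=1 acc=0 shift=0
byte[1]=0x8B cont=1 payload=0x0B: acc |= 11<<0 -> completed=1 acc=11 shift=7
byte[2]=0x85 cont=1 payload=0x05: acc |= 5<<7 -> completed=1 acc=651 shift=14
byte[3]=0x51 cont=0 payload=0x51: varint #2 complete (value=1327755); reset -> completed=2 acc=0 shift=0
byte[4]=0xE6 cont=1 payload=0x66: acc |= 102<<0 -> completed=2 acc=102 shift=7
byte[5]=0x22 cont=0 payload=0x22: varint #3 complete (value=4454); reset -> completed=3 acc=0 shift=0
byte[6]=0x85 cont=1 payload=0x05: acc |= 5<<0 -> completed=3 acc=5 shift=7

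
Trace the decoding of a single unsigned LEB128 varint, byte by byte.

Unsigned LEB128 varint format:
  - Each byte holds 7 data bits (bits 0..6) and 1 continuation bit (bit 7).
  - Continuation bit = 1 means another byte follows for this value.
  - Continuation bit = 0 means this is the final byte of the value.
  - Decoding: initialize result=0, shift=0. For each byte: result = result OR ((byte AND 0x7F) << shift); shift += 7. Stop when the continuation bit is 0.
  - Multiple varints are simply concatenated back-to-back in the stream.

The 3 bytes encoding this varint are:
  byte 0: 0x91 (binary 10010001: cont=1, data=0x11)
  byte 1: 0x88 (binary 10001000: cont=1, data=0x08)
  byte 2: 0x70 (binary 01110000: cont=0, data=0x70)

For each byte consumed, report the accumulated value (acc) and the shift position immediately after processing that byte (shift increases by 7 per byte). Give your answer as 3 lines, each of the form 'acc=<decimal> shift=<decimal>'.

Answer: acc=17 shift=7
acc=1041 shift=14
acc=1836049 shift=21

Derivation:
byte 0=0x91: payload=0x11=17, contrib = 17<<0 = 17; acc -> 17, shift -> 7
byte 1=0x88: payload=0x08=8, contrib = 8<<7 = 1024; acc -> 1041, shift -> 14
byte 2=0x70: payload=0x70=112, contrib = 112<<14 = 1835008; acc -> 1836049, shift -> 21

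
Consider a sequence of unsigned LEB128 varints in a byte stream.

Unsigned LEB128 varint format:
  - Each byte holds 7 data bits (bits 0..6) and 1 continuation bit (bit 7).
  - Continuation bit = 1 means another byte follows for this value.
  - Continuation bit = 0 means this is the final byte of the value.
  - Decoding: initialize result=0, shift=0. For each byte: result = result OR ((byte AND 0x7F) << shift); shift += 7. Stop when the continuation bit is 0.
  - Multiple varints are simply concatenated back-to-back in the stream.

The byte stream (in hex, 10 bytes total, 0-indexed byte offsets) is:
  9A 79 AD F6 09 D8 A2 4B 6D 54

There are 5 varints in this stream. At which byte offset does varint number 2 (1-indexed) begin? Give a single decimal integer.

Answer: 2

Derivation:
  byte[0]=0x9A cont=1 payload=0x1A=26: acc |= 26<<0 -> acc=26 shift=7
  byte[1]=0x79 cont=0 payload=0x79=121: acc |= 121<<7 -> acc=15514 shift=14 [end]
Varint 1: bytes[0:2] = 9A 79 -> value 15514 (2 byte(s))
  byte[2]=0xAD cont=1 payload=0x2D=45: acc |= 45<<0 -> acc=45 shift=7
  byte[3]=0xF6 cont=1 payload=0x76=118: acc |= 118<<7 -> acc=15149 shift=14
  byte[4]=0x09 cont=0 payload=0x09=9: acc |= 9<<14 -> acc=162605 shift=21 [end]
Varint 2: bytes[2:5] = AD F6 09 -> value 162605 (3 byte(s))
  byte[5]=0xD8 cont=1 payload=0x58=88: acc |= 88<<0 -> acc=88 shift=7
  byte[6]=0xA2 cont=1 payload=0x22=34: acc |= 34<<7 -> acc=4440 shift=14
  byte[7]=0x4B cont=0 payload=0x4B=75: acc |= 75<<14 -> acc=1233240 shift=21 [end]
Varint 3: bytes[5:8] = D8 A2 4B -> value 1233240 (3 byte(s))
  byte[8]=0x6D cont=0 payload=0x6D=109: acc |= 109<<0 -> acc=109 shift=7 [end]
Varint 4: bytes[8:9] = 6D -> value 109 (1 byte(s))
  byte[9]=0x54 cont=0 payload=0x54=84: acc |= 84<<0 -> acc=84 shift=7 [end]
Varint 5: bytes[9:10] = 54 -> value 84 (1 byte(s))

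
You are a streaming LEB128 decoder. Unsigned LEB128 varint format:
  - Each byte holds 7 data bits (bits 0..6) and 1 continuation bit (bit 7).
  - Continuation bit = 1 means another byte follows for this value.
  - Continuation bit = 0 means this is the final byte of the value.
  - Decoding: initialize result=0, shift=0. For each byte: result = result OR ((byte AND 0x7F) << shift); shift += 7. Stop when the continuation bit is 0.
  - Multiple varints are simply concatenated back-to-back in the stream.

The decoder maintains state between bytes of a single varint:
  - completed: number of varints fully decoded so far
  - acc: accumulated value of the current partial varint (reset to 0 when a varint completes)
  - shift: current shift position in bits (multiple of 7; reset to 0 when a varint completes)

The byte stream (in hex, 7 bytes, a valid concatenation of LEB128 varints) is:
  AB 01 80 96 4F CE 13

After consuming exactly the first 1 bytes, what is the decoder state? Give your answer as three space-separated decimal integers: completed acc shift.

byte[0]=0xAB cont=1 payload=0x2B: acc |= 43<<0 -> completed=0 acc=43 shift=7

Answer: 0 43 7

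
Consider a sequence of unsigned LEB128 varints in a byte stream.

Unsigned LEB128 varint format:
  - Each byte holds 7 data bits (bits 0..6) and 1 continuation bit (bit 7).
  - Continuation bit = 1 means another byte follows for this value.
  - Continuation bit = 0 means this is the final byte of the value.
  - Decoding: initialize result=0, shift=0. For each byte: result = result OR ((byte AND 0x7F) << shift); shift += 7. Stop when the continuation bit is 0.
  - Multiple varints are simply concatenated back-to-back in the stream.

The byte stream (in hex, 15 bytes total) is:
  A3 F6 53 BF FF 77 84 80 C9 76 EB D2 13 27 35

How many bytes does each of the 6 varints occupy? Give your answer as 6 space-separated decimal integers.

Answer: 3 3 4 3 1 1

Derivation:
  byte[0]=0xA3 cont=1 payload=0x23=35: acc |= 35<<0 -> acc=35 shift=7
  byte[1]=0xF6 cont=1 payload=0x76=118: acc |= 118<<7 -> acc=15139 shift=14
  byte[2]=0x53 cont=0 payload=0x53=83: acc |= 83<<14 -> acc=1375011 shift=21 [end]
Varint 1: bytes[0:3] = A3 F6 53 -> value 1375011 (3 byte(s))
  byte[3]=0xBF cont=1 payload=0x3F=63: acc |= 63<<0 -> acc=63 shift=7
  byte[4]=0xFF cont=1 payload=0x7F=127: acc |= 127<<7 -> acc=16319 shift=14
  byte[5]=0x77 cont=0 payload=0x77=119: acc |= 119<<14 -> acc=1966015 shift=21 [end]
Varint 2: bytes[3:6] = BF FF 77 -> value 1966015 (3 byte(s))
  byte[6]=0x84 cont=1 payload=0x04=4: acc |= 4<<0 -> acc=4 shift=7
  byte[7]=0x80 cont=1 payload=0x00=0: acc |= 0<<7 -> acc=4 shift=14
  byte[8]=0xC9 cont=1 payload=0x49=73: acc |= 73<<14 -> acc=1196036 shift=21
  byte[9]=0x76 cont=0 payload=0x76=118: acc |= 118<<21 -> acc=248659972 shift=28 [end]
Varint 3: bytes[6:10] = 84 80 C9 76 -> value 248659972 (4 byte(s))
  byte[10]=0xEB cont=1 payload=0x6B=107: acc |= 107<<0 -> acc=107 shift=7
  byte[11]=0xD2 cont=1 payload=0x52=82: acc |= 82<<7 -> acc=10603 shift=14
  byte[12]=0x13 cont=0 payload=0x13=19: acc |= 19<<14 -> acc=321899 shift=21 [end]
Varint 4: bytes[10:13] = EB D2 13 -> value 321899 (3 byte(s))
  byte[13]=0x27 cont=0 payload=0x27=39: acc |= 39<<0 -> acc=39 shift=7 [end]
Varint 5: bytes[13:14] = 27 -> value 39 (1 byte(s))
  byte[14]=0x35 cont=0 payload=0x35=53: acc |= 53<<0 -> acc=53 shift=7 [end]
Varint 6: bytes[14:15] = 35 -> value 53 (1 byte(s))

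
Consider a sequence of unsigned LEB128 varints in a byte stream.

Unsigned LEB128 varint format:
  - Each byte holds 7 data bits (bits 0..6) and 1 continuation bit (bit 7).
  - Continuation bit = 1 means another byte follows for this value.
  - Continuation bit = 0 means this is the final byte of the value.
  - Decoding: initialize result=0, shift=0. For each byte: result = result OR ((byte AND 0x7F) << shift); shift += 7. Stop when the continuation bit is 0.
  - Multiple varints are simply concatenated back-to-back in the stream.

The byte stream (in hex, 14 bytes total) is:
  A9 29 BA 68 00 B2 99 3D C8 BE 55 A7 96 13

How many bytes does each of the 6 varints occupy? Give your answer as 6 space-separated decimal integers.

  byte[0]=0xA9 cont=1 payload=0x29=41: acc |= 41<<0 -> acc=41 shift=7
  byte[1]=0x29 cont=0 payload=0x29=41: acc |= 41<<7 -> acc=5289 shift=14 [end]
Varint 1: bytes[0:2] = A9 29 -> value 5289 (2 byte(s))
  byte[2]=0xBA cont=1 payload=0x3A=58: acc |= 58<<0 -> acc=58 shift=7
  byte[3]=0x68 cont=0 payload=0x68=104: acc |= 104<<7 -> acc=13370 shift=14 [end]
Varint 2: bytes[2:4] = BA 68 -> value 13370 (2 byte(s))
  byte[4]=0x00 cont=0 payload=0x00=0: acc |= 0<<0 -> acc=0 shift=7 [end]
Varint 3: bytes[4:5] = 00 -> value 0 (1 byte(s))
  byte[5]=0xB2 cont=1 payload=0x32=50: acc |= 50<<0 -> acc=50 shift=7
  byte[6]=0x99 cont=1 payload=0x19=25: acc |= 25<<7 -> acc=3250 shift=14
  byte[7]=0x3D cont=0 payload=0x3D=61: acc |= 61<<14 -> acc=1002674 shift=21 [end]
Varint 4: bytes[5:8] = B2 99 3D -> value 1002674 (3 byte(s))
  byte[8]=0xC8 cont=1 payload=0x48=72: acc |= 72<<0 -> acc=72 shift=7
  byte[9]=0xBE cont=1 payload=0x3E=62: acc |= 62<<7 -> acc=8008 shift=14
  byte[10]=0x55 cont=0 payload=0x55=85: acc |= 85<<14 -> acc=1400648 shift=21 [end]
Varint 5: bytes[8:11] = C8 BE 55 -> value 1400648 (3 byte(s))
  byte[11]=0xA7 cont=1 payload=0x27=39: acc |= 39<<0 -> acc=39 shift=7
  byte[12]=0x96 cont=1 payload=0x16=22: acc |= 22<<7 -> acc=2855 shift=14
  byte[13]=0x13 cont=0 payload=0x13=19: acc |= 19<<14 -> acc=314151 shift=21 [end]
Varint 6: bytes[11:14] = A7 96 13 -> value 314151 (3 byte(s))

Answer: 2 2 1 3 3 3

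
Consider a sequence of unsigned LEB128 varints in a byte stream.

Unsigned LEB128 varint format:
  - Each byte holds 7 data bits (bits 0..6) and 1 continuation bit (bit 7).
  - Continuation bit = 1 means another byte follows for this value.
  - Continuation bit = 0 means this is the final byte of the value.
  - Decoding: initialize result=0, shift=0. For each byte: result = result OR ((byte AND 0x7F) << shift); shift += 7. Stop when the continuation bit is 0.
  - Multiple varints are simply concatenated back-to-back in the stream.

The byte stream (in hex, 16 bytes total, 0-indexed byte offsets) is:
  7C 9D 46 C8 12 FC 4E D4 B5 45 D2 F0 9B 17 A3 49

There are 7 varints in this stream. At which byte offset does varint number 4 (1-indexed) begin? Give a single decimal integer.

Answer: 5

Derivation:
  byte[0]=0x7C cont=0 payload=0x7C=124: acc |= 124<<0 -> acc=124 shift=7 [end]
Varint 1: bytes[0:1] = 7C -> value 124 (1 byte(s))
  byte[1]=0x9D cont=1 payload=0x1D=29: acc |= 29<<0 -> acc=29 shift=7
  byte[2]=0x46 cont=0 payload=0x46=70: acc |= 70<<7 -> acc=8989 shift=14 [end]
Varint 2: bytes[1:3] = 9D 46 -> value 8989 (2 byte(s))
  byte[3]=0xC8 cont=1 payload=0x48=72: acc |= 72<<0 -> acc=72 shift=7
  byte[4]=0x12 cont=0 payload=0x12=18: acc |= 18<<7 -> acc=2376 shift=14 [end]
Varint 3: bytes[3:5] = C8 12 -> value 2376 (2 byte(s))
  byte[5]=0xFC cont=1 payload=0x7C=124: acc |= 124<<0 -> acc=124 shift=7
  byte[6]=0x4E cont=0 payload=0x4E=78: acc |= 78<<7 -> acc=10108 shift=14 [end]
Varint 4: bytes[5:7] = FC 4E -> value 10108 (2 byte(s))
  byte[7]=0xD4 cont=1 payload=0x54=84: acc |= 84<<0 -> acc=84 shift=7
  byte[8]=0xB5 cont=1 payload=0x35=53: acc |= 53<<7 -> acc=6868 shift=14
  byte[9]=0x45 cont=0 payload=0x45=69: acc |= 69<<14 -> acc=1137364 shift=21 [end]
Varint 5: bytes[7:10] = D4 B5 45 -> value 1137364 (3 byte(s))
  byte[10]=0xD2 cont=1 payload=0x52=82: acc |= 82<<0 -> acc=82 shift=7
  byte[11]=0xF0 cont=1 payload=0x70=112: acc |= 112<<7 -> acc=14418 shift=14
  byte[12]=0x9B cont=1 payload=0x1B=27: acc |= 27<<14 -> acc=456786 shift=21
  byte[13]=0x17 cont=0 payload=0x17=23: acc |= 23<<21 -> acc=48691282 shift=28 [end]
Varint 6: bytes[10:14] = D2 F0 9B 17 -> value 48691282 (4 byte(s))
  byte[14]=0xA3 cont=1 payload=0x23=35: acc |= 35<<0 -> acc=35 shift=7
  byte[15]=0x49 cont=0 payload=0x49=73: acc |= 73<<7 -> acc=9379 shift=14 [end]
Varint 7: bytes[14:16] = A3 49 -> value 9379 (2 byte(s))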